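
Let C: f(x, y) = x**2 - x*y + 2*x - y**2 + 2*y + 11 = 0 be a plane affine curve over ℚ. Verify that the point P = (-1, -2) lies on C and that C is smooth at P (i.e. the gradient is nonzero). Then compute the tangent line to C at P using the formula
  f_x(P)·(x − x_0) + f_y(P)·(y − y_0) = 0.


Tangent line at P: 2*x + 7*y + 16 = 0.

Step 1: f(-1, -2) = 0, so P lies on C.
Step 2: partial derivatives
  f_x(x, y) = 2*x - y + 2, f_y(x, y) = -x - 2*y + 2.
  f_x(P) = 2, f_y(P) = 7 (gradient nonzero, so P is smooth).
Step 3: tangent line at P: 2·(x − -1) + 7·(y − -2) = 0.
Expanding: 2*x + 7*y + 16 = 0.


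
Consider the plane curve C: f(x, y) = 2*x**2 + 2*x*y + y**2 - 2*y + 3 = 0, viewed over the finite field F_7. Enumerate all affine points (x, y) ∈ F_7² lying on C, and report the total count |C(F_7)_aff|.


Affine F_7-points: {(1, 3), (1, 4), (2, 1), (2, 4), (3, 0), (3, 3), (4, 0), (4, 1)}; count = 8.

For each of the 49 pairs (x, y) ∈ F_7², evaluate f(x, y) mod 7. Record the zeros.
  x = 0: [0↦3, 1↦2, 2↦3, 3↦6, 4↦4, 5↦4, 6↦6]  zeros at y ∈ ∅
  x = 1: [0↦5, 1↦6, 2↦2, 3↦0, 4↦0, 5↦2, 6↦6]  zeros at y ∈ {3, 4}
  x = 2: [0↦4, 1↦0, 2↦5, 3↦5, 4↦0, 5↦4, 6↦3]  zeros at y ∈ {1, 4}
  x = 3: [0↦0, 1↦5, 2↦5, 3↦0, 4↦4, 5↦3, 6↦4]  zeros at y ∈ {0, 3}
  x = 4: [0↦0, 1↦0, 2↦2, 3↦6, 4↦5, 5↦6, 6↦2]  zeros at y ∈ {0, 1}
  x = 5: [0↦4, 1↦6, 2↦3, 3↦2, 4↦3, 5↦6, 6↦4]  zeros at y ∈ ∅
  x = 6: [0↦5, 1↦2, 2↦1, 3↦2, 4↦5, 5↦3, 6↦3]  zeros at y ∈ ∅
Collecting zeros: affine points = {(1, 3), (1, 4), (2, 1), (2, 4), (3, 0), (3, 3), (4, 0), (4, 1)}.
Total count |C(F_7)_aff| = 8.


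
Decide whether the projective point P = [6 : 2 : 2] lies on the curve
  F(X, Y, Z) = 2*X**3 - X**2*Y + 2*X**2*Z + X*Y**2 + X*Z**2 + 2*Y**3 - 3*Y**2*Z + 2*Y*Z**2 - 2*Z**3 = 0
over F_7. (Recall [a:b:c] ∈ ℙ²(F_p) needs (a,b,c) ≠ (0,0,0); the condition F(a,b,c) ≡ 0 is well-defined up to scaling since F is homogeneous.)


F(6,2,2) ≡ 5 (mod 7); P is NOT on the curve.

Evaluate F(6, 2, 2) term-by-term (mod 7).
  2*X**3 ↦ 2·216·1·1 = 432
  -X**2*Y ↦ -1·36·2·1 = -72
  2*X**2*Z ↦ 2·36·1·2 = 144
  X*Y**2 ↦ 1·6·4·1 = 24
  X*Z**2 ↦ 1·6·1·4 = 24
  2*Y**3 ↦ 2·1·8·1 = 16
  -3*Y**2*Z ↦ -3·1·4·2 = -24
  2*Y*Z**2 ↦ 2·1·2·4 = 16
  -2*Z**3 ↦ -2·1·1·8 = -16
Sum: F(6, 2, 2) = (432) + (-72) + (144) + (24) + (24) + (16) + (-24) + (16) + (-16) = 544.
Reducing mod 7: 544 ≡ 5 (mod 7).
Since F(a, b, c) ≡ 5 ≠ 0 (mod 7), P does NOT lie on the curve.


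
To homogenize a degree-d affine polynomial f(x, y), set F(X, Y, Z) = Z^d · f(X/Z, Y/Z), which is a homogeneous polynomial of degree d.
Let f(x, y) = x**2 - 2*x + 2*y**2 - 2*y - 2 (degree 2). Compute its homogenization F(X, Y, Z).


F(X, Y, Z) = X**2 - 2*X*Z + 2*Y**2 - 2*Y*Z - 2*Z**2

deg(f) = 2.
Substitute x = X/Z, y = Y/Z into f, then multiply by Z^2.
  monomial 1·x^2·y^0 ↦ 1·X^2·Y^0·Z^0.
  monomial -2·x^1·y^0 ↦ -2·X^1·Y^0·Z^1.
  monomial 2·x^0·y^2 ↦ 2·X^0·Y^2·Z^0.
  monomial -2·x^0·y^1 ↦ -2·X^0·Y^1·Z^1.
  monomial -2·x^0·y^0 ↦ -2·X^0·Y^0·Z^2.
Collecting: F(X, Y, Z) = X**2 - 2*X*Z + 2*Y**2 - 2*Y*Z - 2*Z**2.


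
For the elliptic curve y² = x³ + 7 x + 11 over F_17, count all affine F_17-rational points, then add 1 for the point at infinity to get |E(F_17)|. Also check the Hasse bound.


Affine points = {(1, 6), (1, 11), (2, 4), (2, 13), (3, 5), (3, 12), (4, 1), (4, 16), (5, 1), (5, 16), (8, 1), (8, 16), (9, 2), (9, 15), (11, 5), (11, 12), (12, 2), (12, 15), (13, 2), (13, 15)}; affine count = 20; |E(F_17)| = 21.

Discriminant check: Δ ∝ 4a³ + 27b² = 4·7³ + 27·11² = 4·343 + 27·121 ≡ 15 (mod 17). Nonzero ⇒ E is nonsingular.
For each x ∈ F_17, compute rhs = x³ + 7·x + 11 mod 17, then count y ∈ F_17 with y² ≡ rhs.
  x = 0: rhs = 11, matching y values: none (0 points).
  x = 1: rhs = 2, matching y values: 6, 11 (2 points).
  x = 2: rhs = 16, matching y values: 4, 13 (2 points).
  x = 3: rhs = 8, matching y values: 5, 12 (2 points).
  x = 4: rhs = 1, matching y values: 1, 16 (2 points).
  x = 5: rhs = 1, matching y values: 1, 16 (2 points).
  x = 6: rhs = 14, matching y values: none (0 points).
  x = 7: rhs = 12, matching y values: none (0 points).
  x = 8: rhs = 1, matching y values: 1, 16 (2 points).
  x = 9: rhs = 4, matching y values: 2, 15 (2 points).
  x = 10: rhs = 10, matching y values: none (0 points).
  x = 11: rhs = 8, matching y values: 5, 12 (2 points).
  x = 12: rhs = 4, matching y values: 2, 15 (2 points).
  x = 13: rhs = 4, matching y values: 2, 15 (2 points).
  x = 14: rhs = 14, matching y values: none (0 points).
  x = 15: rhs = 6, matching y values: none (0 points).
  x = 16: rhs = 3, matching y values: none (0 points).
Total affine count: 20.
Full point count |E(F_17)| = 20 + 1 = 21.
Hasse bound: |21 − (17+1)| = |3| = 3 ≤ 2√17 ≈ 8.2462 ✓.


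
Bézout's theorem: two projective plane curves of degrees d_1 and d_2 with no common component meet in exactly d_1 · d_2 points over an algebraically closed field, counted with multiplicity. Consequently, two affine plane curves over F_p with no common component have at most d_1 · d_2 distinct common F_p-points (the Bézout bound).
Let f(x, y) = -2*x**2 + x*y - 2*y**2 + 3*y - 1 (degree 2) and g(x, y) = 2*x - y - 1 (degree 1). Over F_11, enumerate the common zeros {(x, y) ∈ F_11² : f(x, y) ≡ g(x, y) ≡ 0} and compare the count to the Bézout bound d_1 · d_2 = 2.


Common zeros: ∅; count = 0; Bézout bound = 2.

deg(f) = 2, deg(g) = 1, so Bézout bound = 2.
Scan x ∈ F_11. For each x, list the y ∈ F_11 with f(x, y) ≡ 0 and those with g(x, y) ≡ 0 (mod 11); the common zeros in that column are the intersection.
  x = 0: f ≡ 0 at y ∈ {1, 6}; g ≡ 0 at y ∈ {10}; common: ∅.
  x = 1: f ≡ 0 at y ∈ {5, 8}; g ≡ 0 at y ∈ {1}; common: ∅.
  x = 2: f ≡ 0 at y ∈ ∅; g ≡ 0 at y ∈ {3}; common: ∅.
  x = 3: f ≡ 0 at y ∈ {6, 8}; g ≡ 0 at y ∈ {5}; common: ∅.
  x = 4: f ≡ 0 at y ∈ {0, 9}; g ≡ 0 at y ∈ {7}; common: ∅.
  x = 5: f ≡ 0 at y ∈ ∅; g ≡ 0 at y ∈ {9}; common: ∅.
  x = 6: f ≡ 0 at y ∈ {1, 9}; g ≡ 0 at y ∈ {0}; common: ∅.
  x = 7: f ≡ 0 at y ∈ {0, 5}; g ≡ 0 at y ∈ {2}; common: ∅.
  x = 8: f ≡ 0 at y ∈ ∅; g ≡ 0 at y ∈ {4}; common: ∅.
  x = 9: f ≡ 0 at y ∈ ∅; g ≡ 0 at y ∈ {6}; common: ∅.
  x = 10: f ≡ 0 at y ∈ ∅; g ≡ 0 at y ∈ {8}; common: ∅.
Collecting: common zeros = ∅, so the count is 0.
Comparison with the Bézout bound: 0 ≤ 2 = deg(f)·deg(g), as expected for curves with no common component (the affine F_11-count falls short of the bound because intersections may lie at infinity, over extension fields, or carry multiplicity).


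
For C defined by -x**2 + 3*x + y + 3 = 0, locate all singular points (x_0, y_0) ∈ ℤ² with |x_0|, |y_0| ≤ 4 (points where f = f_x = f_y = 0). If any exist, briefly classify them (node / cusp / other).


No singular points in the scanned grid; C is smooth there.

Compute partial derivatives:
  f_x = 3 - 2*x.
  f_y = 1.
f_y = 1 is a nonzero constant, so f_y never vanishes: no point (x, y) can satisfy f = f_x = f_y = 0. In particular no (x, y) ∈ {−4, ..., 4}² is singular; the curve is smooth.


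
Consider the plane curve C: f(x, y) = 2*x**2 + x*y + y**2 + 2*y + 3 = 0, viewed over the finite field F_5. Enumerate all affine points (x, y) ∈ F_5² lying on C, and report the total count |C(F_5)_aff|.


Affine F_5-points: {(1, 0), (1, 2), (3, 2), (3, 3), (4, 0), (4, 4)}; count = 6.

For each of the 25 pairs (x, y) ∈ F_5², evaluate f(x, y) mod 5. Record the zeros.
  x = 0: [0↦3, 1↦1, 2↦1, 3↦3, 4↦2]  zeros at y ∈ ∅
  x = 1: [0↦0, 1↦4, 2↦0, 3↦3, 4↦3]  zeros at y ∈ {0, 2}
  x = 2: [0↦1, 1↦1, 2↦3, 3↦2, 4↦3]  zeros at y ∈ ∅
  x = 3: [0↦1, 1↦2, 2↦0, 3↦0, 4↦2]  zeros at y ∈ {2, 3}
  x = 4: [0↦0, 1↦2, 2↦1, 3↦2, 4↦0]  zeros at y ∈ {0, 4}
Collecting zeros: affine points = {(1, 0), (1, 2), (3, 2), (3, 3), (4, 0), (4, 4)}.
Total count |C(F_5)_aff| = 6.


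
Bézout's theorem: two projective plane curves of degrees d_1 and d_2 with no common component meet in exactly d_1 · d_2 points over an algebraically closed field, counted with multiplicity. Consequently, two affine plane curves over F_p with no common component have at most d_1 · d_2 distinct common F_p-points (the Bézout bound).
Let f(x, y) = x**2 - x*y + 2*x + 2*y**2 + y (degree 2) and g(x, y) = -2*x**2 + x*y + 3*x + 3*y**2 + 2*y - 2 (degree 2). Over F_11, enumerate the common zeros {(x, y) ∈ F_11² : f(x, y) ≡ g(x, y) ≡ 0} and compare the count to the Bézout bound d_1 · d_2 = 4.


Common zeros: ∅; count = 0; Bézout bound = 4.

deg(f) = 2, deg(g) = 2, so Bézout bound = 4.
Scan x ∈ F_11. For each x, list the y ∈ F_11 with f(x, y) ≡ 0 and those with g(x, y) ≡ 0 (mod 11); the common zeros in that column are the intersection.
  x = 0: f ≡ 0 at y ∈ {0, 5}; g ≡ 0 at y ∈ ∅; common: ∅.
  x = 1: f ≡ 0 at y ∈ {2, 9}; g ≡ 0 at y ∈ ∅; common: ∅.
  x = 2: f ≡ 0 at y ∈ {7, 10}; g ≡ 0 at y ∈ {8, 9}; common: ∅.
  x = 3: f ≡ 0 at y ∈ {5, 7}; g ≡ 0 at y ∈ {0, 2}; common: ∅.
  x = 4: f ≡ 0 at y ∈ {3, 4}; g ≡ 0 at y ∈ {0, 9}; common: ∅.
  x = 5: f ≡ 0 at y ∈ {1}; g ≡ 0 at y ∈ {2, 3}; common: ∅.
  x = 6: f ≡ 0 at y ∈ {9, 10}; g ≡ 0 at y ∈ ∅; common: ∅.
  x = 7: f ≡ 0 at y ∈ {6, 8}; g ≡ 0 at y ∈ ∅; common: ∅.
  x = 8: f ≡ 0 at y ∈ {3, 6}; g ≡ 0 at y ∈ ∅; common: ∅.
  x = 9: f ≡ 0 at y ∈ {0, 4}; g ≡ 0 at y ∈ {3, 8}; common: ∅.
  x = 10: f ≡ 0 at y ∈ {2, 8}; g ≡ 0 at y ∈ ∅; common: ∅.
Collecting: common zeros = ∅, so the count is 0.
Comparison with the Bézout bound: 0 ≤ 4 = deg(f)·deg(g), as expected for curves with no common component (the affine F_11-count falls short of the bound because intersections may lie at infinity, over extension fields, or carry multiplicity).


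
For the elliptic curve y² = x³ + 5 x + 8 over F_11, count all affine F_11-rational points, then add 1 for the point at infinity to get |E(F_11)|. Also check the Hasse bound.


Affine points = {(1, 5), (1, 6), (2, 2), (2, 9), (4, 2), (4, 9), (5, 2), (5, 9), (6, 1), (6, 10), (7, 1), (7, 10), (9, 1), (9, 10)}; affine count = 14; |E(F_11)| = 15.

Discriminant check: Δ ∝ 4a³ + 27b² = 4·5³ + 27·8² = 4·125 + 27·64 ≡ 6 (mod 11). Nonzero ⇒ E is nonsingular.
For each x ∈ F_11, compute rhs = x³ + 5·x + 8 mod 11, then count y ∈ F_11 with y² ≡ rhs.
  x = 0: rhs = 8, matching y values: none (0 points).
  x = 1: rhs = 3, matching y values: 5, 6 (2 points).
  x = 2: rhs = 4, matching y values: 2, 9 (2 points).
  x = 3: rhs = 6, matching y values: none (0 points).
  x = 4: rhs = 4, matching y values: 2, 9 (2 points).
  x = 5: rhs = 4, matching y values: 2, 9 (2 points).
  x = 6: rhs = 1, matching y values: 1, 10 (2 points).
  x = 7: rhs = 1, matching y values: 1, 10 (2 points).
  x = 8: rhs = 10, matching y values: none (0 points).
  x = 9: rhs = 1, matching y values: 1, 10 (2 points).
  x = 10: rhs = 2, matching y values: none (0 points).
Total affine count: 14.
Full point count |E(F_11)| = 14 + 1 = 15.
Hasse bound: |15 − (11+1)| = |3| = 3 ≤ 2√11 ≈ 6.6332 ✓.


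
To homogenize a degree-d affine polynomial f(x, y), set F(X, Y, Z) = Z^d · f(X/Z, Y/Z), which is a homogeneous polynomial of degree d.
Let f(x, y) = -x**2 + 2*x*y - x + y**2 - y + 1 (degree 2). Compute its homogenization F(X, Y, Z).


F(X, Y, Z) = -X**2 + 2*X*Y - X*Z + Y**2 - Y*Z + Z**2

deg(f) = 2.
Substitute x = X/Z, y = Y/Z into f, then multiply by Z^2.
  monomial -1·x^2·y^0 ↦ -1·X^2·Y^0·Z^0.
  monomial 2·x^1·y^1 ↦ 2·X^1·Y^1·Z^0.
  monomial -1·x^1·y^0 ↦ -1·X^1·Y^0·Z^1.
  monomial 1·x^0·y^2 ↦ 1·X^0·Y^2·Z^0.
  monomial -1·x^0·y^1 ↦ -1·X^0·Y^1·Z^1.
  monomial 1·x^0·y^0 ↦ 1·X^0·Y^0·Z^2.
Collecting: F(X, Y, Z) = -X**2 + 2*X*Y - X*Z + Y**2 - Y*Z + Z**2.


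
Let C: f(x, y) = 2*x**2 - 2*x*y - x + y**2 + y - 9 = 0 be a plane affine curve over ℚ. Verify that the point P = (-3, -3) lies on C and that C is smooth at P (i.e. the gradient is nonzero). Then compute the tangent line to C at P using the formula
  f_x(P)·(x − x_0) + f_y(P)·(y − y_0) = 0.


Tangent line at P: -7*x + y - 18 = 0.

Step 1: f(-3, -3) = 0, so P lies on C.
Step 2: partial derivatives
  f_x(x, y) = 4*x - 2*y - 1, f_y(x, y) = -2*x + 2*y + 1.
  f_x(P) = -7, f_y(P) = 1 (gradient nonzero, so P is smooth).
Step 3: tangent line at P: -7·(x − -3) + 1·(y − -3) = 0.
Expanding: -7*x + y - 18 = 0.


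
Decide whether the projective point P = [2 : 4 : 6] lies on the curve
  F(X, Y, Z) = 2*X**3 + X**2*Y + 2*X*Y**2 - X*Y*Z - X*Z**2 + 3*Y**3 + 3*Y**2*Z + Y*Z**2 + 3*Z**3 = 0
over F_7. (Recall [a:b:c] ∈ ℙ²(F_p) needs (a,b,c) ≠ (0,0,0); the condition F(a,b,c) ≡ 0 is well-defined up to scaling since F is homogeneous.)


F(2,4,6) ≡ 2 (mod 7); P is NOT on the curve.

Evaluate F(2, 4, 6) term-by-term (mod 7).
  2*X**3 ↦ 2·8·1·1 = 16
  X**2*Y ↦ 1·4·4·1 = 16
  2*X*Y**2 ↦ 2·2·16·1 = 64
  -X*Y*Z ↦ -1·2·4·6 = -48
  -X*Z**2 ↦ -1·2·1·36 = -72
  3*Y**3 ↦ 3·1·64·1 = 192
  3*Y**2*Z ↦ 3·1·16·6 = 288
  Y*Z**2 ↦ 1·1·4·36 = 144
  3*Z**3 ↦ 3·1·1·216 = 648
Sum: F(2, 4, 6) = (16) + (16) + (64) + (-48) + (-72) + (192) + (288) + (144) + (648) = 1248.
Reducing mod 7: 1248 ≡ 2 (mod 7).
Since F(a, b, c) ≡ 2 ≠ 0 (mod 7), P does NOT lie on the curve.


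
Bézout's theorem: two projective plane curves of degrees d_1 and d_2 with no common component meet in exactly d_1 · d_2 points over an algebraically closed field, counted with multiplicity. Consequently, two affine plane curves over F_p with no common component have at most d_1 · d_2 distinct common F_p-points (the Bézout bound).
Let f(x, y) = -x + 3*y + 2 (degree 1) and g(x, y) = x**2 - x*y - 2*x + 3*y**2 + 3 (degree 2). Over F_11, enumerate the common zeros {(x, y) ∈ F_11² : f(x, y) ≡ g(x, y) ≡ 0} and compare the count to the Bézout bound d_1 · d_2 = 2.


Common zeros: ∅; count = 0; Bézout bound = 2.

deg(f) = 1, deg(g) = 2, so Bézout bound = 2.
Scan x ∈ F_11. For each x, list the y ∈ F_11 with f(x, y) ≡ 0 and those with g(x, y) ≡ 0 (mod 11); the common zeros in that column are the intersection.
  x = 0: f ≡ 0 at y ∈ {3}; g ≡ 0 at y ∈ ∅; common: ∅.
  x = 1: f ≡ 0 at y ∈ {7}; g ≡ 0 at y ∈ ∅; common: ∅.
  x = 2: f ≡ 0 at y ∈ {0}; g ≡ 0 at y ∈ {2, 6}; common: ∅.
  x = 3: f ≡ 0 at y ∈ {4}; g ≡ 0 at y ∈ {5, 7}; common: ∅.
  x = 4: f ≡ 0 at y ∈ {8}; g ≡ 0 at y ∈ {0, 5}; common: ∅.
  x = 5: f ≡ 0 at y ∈ {1}; g ≡ 0 at y ∈ ∅; common: ∅.
  x = 6: f ≡ 0 at y ∈ {5}; g ≡ 0 at y ∈ {6, 7}; common: ∅.
  x = 7: f ≡ 0 at y ∈ {9}; g ≡ 0 at y ∈ {3}; common: ∅.
  x = 8: f ≡ 0 at y ∈ {2}; g ≡ 0 at y ∈ ∅; common: ∅.
  x = 9: f ≡ 0 at y ∈ {6}; g ≡ 0 at y ∈ {0, 3}; common: ∅.
  x = 10: f ≡ 0 at y ∈ {10}; g ≡ 0 at y ∈ ∅; common: ∅.
Collecting: common zeros = ∅, so the count is 0.
Comparison with the Bézout bound: 0 ≤ 2 = deg(f)·deg(g), as expected for curves with no common component (the affine F_11-count falls short of the bound because intersections may lie at infinity, over extension fields, or carry multiplicity).


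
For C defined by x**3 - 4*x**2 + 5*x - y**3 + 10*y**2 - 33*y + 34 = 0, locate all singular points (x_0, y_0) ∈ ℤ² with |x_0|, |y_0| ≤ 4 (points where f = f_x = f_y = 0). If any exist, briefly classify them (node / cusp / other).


Singular points: {(1, 3)}; classification: node.

Compute partial derivatives:
  f_x = 3*x**2 - 8*x + 5.
  f_y = -3*y**2 + 20*y - 33.
Scan x_0 ∈ {−4, ..., 4}. For each x_0, f_y(x_0, y) is a polynomial in y; find its integer roots y ∈ {−4, ..., 4}, then test f_x and f at those candidates.
  x = -4: f_y(-4, y) = -3*y**2 + 20*y - 33; vanishes at y ∈ {3}. (-4, 3): f_x = 85 ≠ 0.
  x = -3: f_y(-3, y) = -3*y**2 + 20*y - 33; vanishes at y ∈ {3}. (-3, 3): f_x = 56 ≠ 0.
  x = -2: f_y(-2, y) = -3*y**2 + 20*y - 33; vanishes at y ∈ {3}. (-2, 3): f_x = 33 ≠ 0.
  x = -1: f_y(-1, y) = -3*y**2 + 20*y - 33; vanishes at y ∈ {3}. (-1, 3): f_x = 16 ≠ 0.
  x = 0: f_y(0, y) = -3*y**2 + 20*y - 33; vanishes at y ∈ {3}. (0, 3): f_x = 5 ≠ 0.
  x = 1: f_y(1, y) = -3*y**2 + 20*y - 33; vanishes at y ∈ {3}. (1, 3): f_x = 0, f = 0 — SINGULAR.
  x = 2: f_y(2, y) = -3*y**2 + 20*y - 33; vanishes at y ∈ {3}. (2, 3): f_x = 1 ≠ 0.
  x = 3: f_y(3, y) = -3*y**2 + 20*y - 33; vanishes at y ∈ {3}. (3, 3): f_x = 8 ≠ 0.
  x = 4: f_y(4, y) = -3*y**2 + 20*y - 33; vanishes at y ∈ {3}. (4, 3): f_x = 21 ≠ 0.
Only singular point on the grid: (1, 3).
Classify: substitute x = 1 + u, y = 3 + v and expand: f = u**3 - u**2 - v**3 + v**2.
No constant or linear terms (consistent with a singular point). Quadratic part: -u**2 + v**2. Cubic part: u**3 - v**3.
The quadratic part v**2 - u**2 = (v − u)(v + u) splits into two distinct linear factors, so there are two distinct tangent lines y − 3 = ±(x − 1) — this is a node (ordinary double point).
Classification: node.


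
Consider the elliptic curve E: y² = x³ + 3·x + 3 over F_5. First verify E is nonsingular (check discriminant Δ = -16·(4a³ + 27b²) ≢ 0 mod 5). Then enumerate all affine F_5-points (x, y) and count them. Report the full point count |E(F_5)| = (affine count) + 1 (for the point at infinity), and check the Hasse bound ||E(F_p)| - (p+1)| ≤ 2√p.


Affine points = {(3, 2), (3, 3), (4, 2), (4, 3)}; affine count = 4; |E(F_5)| = 5.

Discriminant check: Δ ∝ 4a³ + 27b² = 4·3³ + 27·3² = 4·27 + 27·9 ≡ 1 (mod 5). Nonzero ⇒ E is nonsingular.
For each x ∈ F_5, compute rhs = x³ + 3·x + 3 mod 5, then count y ∈ F_5 with y² ≡ rhs.
  x = 0: rhs = 3, matching y values: none (0 points).
  x = 1: rhs = 2, matching y values: none (0 points).
  x = 2: rhs = 2, matching y values: none (0 points).
  x = 3: rhs = 4, matching y values: 2, 3 (2 points).
  x = 4: rhs = 4, matching y values: 2, 3 (2 points).
Total affine count: 4.
Full point count |E(F_5)| = 4 + 1 = 5.
Hasse bound: |5 − (5+1)| = |-1| = 1 ≤ 2√5 ≈ 4.4721 ✓.


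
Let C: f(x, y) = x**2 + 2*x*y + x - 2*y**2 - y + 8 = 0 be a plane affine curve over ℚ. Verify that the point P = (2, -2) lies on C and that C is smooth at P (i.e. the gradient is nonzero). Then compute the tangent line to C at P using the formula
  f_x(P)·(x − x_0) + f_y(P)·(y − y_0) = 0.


Tangent line at P: x + 11*y + 20 = 0.

Step 1: f(2, -2) = 0, so P lies on C.
Step 2: partial derivatives
  f_x(x, y) = 2*x + 2*y + 1, f_y(x, y) = 2*x - 4*y - 1.
  f_x(P) = 1, f_y(P) = 11 (gradient nonzero, so P is smooth).
Step 3: tangent line at P: 1·(x − 2) + 11·(y − -2) = 0.
Expanding: x + 11*y + 20 = 0.


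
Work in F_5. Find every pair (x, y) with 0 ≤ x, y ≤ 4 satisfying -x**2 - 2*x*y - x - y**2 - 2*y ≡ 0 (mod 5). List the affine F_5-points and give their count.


Affine F_5-points: {(0, 0), (0, 3), (3, 3), (3, 4), (4, 0)}; count = 5.

For each of the 25 pairs (x, y) ∈ F_5², evaluate f(x, y) mod 5. Record the zeros.
  x = 0: [0↦0, 1↦2, 2↦2, 3↦0, 4↦1]  zeros at y ∈ {0, 3}
  x = 1: [0↦3, 1↦3, 2↦1, 3↦2, 4↦1]  zeros at y ∈ ∅
  x = 2: [0↦4, 1↦2, 2↦3, 3↦2, 4↦4]  zeros at y ∈ ∅
  x = 3: [0↦3, 1↦4, 2↦3, 3↦0, 4↦0]  zeros at y ∈ {3, 4}
  x = 4: [0↦0, 1↦4, 2↦1, 3↦1, 4↦4]  zeros at y ∈ {0}
Collecting zeros: affine points = {(0, 0), (0, 3), (3, 3), (3, 4), (4, 0)}.
Total count |C(F_5)_aff| = 5.


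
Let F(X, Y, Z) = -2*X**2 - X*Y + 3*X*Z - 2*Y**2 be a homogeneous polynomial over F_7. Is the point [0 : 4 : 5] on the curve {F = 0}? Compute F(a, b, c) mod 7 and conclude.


F(0,4,5) ≡ 3 (mod 7); P is NOT on the curve.

Evaluate F(0, 4, 5) term-by-term (mod 7).
  -2*X**2 ↦ -2·0·1·1 = 0
  -X*Y ↦ -1·0·4·1 = 0
  3*X*Z ↦ 3·0·1·5 = 0
  -2*Y**2 ↦ -2·1·16·1 = -32
Sum: F(0, 4, 5) = (0) + (0) + (0) + (-32) = -32.
Reducing mod 7: -32 ≡ 3 (mod 7).
Since F(a, b, c) ≡ 3 ≠ 0 (mod 7), P does NOT lie on the curve.


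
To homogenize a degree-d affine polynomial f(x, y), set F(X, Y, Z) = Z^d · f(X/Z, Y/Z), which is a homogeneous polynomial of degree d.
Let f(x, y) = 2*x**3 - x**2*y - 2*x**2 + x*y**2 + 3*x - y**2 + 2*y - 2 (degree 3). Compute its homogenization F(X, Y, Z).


F(X, Y, Z) = 2*X**3 - X**2*Y - 2*X**2*Z + X*Y**2 + 3*X*Z**2 - Y**2*Z + 2*Y*Z**2 - 2*Z**3

deg(f) = 3.
Substitute x = X/Z, y = Y/Z into f, then multiply by Z^3.
  monomial 2·x^3·y^0 ↦ 2·X^3·Y^0·Z^0.
  monomial -1·x^2·y^1 ↦ -1·X^2·Y^1·Z^0.
  monomial -2·x^2·y^0 ↦ -2·X^2·Y^0·Z^1.
  monomial 1·x^1·y^2 ↦ 1·X^1·Y^2·Z^0.
  monomial 3·x^1·y^0 ↦ 3·X^1·Y^0·Z^2.
  monomial -1·x^0·y^2 ↦ -1·X^0·Y^2·Z^1.
  monomial 2·x^0·y^1 ↦ 2·X^0·Y^1·Z^2.
  monomial -2·x^0·y^0 ↦ -2·X^0·Y^0·Z^3.
Collecting: F(X, Y, Z) = 2*X**3 - X**2*Y - 2*X**2*Z + X*Y**2 + 3*X*Z**2 - Y**2*Z + 2*Y*Z**2 - 2*Z**3.


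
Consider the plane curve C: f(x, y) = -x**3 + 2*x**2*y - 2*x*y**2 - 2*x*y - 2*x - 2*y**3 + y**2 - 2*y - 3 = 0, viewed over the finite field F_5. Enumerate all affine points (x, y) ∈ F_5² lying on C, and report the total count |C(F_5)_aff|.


Affine F_5-points: {(1, 2), (1, 3), (2, 0), (2, 3), (3, 3), (4, 0), (4, 2)}; count = 7.

For each of the 25 pairs (x, y) ∈ F_5², evaluate f(x, y) mod 5. Record the zeros.
  x = 0: [0↦2, 1↦4, 2↦1, 3↦1, 4↦2]  zeros at y ∈ ∅
  x = 1: [0↦4, 1↦4, 2↦0, 3↦0, 4↦2]  zeros at y ∈ {2, 3}
  x = 2: [0↦0, 1↦2, 2↦1, 3↦0, 4↦2]  zeros at y ∈ {0, 3}
  x = 3: [0↦4, 1↦2, 2↦3, 3↦0, 4↦1]  zeros at y ∈ {3}
  x = 4: [0↦0, 1↦3, 2↦0, 3↦4, 4↦3]  zeros at y ∈ {0, 2}
Collecting zeros: affine points = {(1, 2), (1, 3), (2, 0), (2, 3), (3, 3), (4, 0), (4, 2)}.
Total count |C(F_5)_aff| = 7.


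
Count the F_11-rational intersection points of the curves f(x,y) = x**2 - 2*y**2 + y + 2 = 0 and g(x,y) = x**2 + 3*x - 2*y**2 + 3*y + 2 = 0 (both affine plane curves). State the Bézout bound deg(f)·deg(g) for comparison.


Common zeros: {(10, 7)}; count = 1; Bézout bound = 4.

deg(f) = 2, deg(g) = 2, so Bézout bound = 4.
Scan x ∈ F_11. For each x, list the y ∈ F_11 with f(x, y) ≡ 0 and those with g(x, y) ≡ 0 (mod 11); the common zeros in that column are the intersection.
  x = 0: f ≡ 0 at y ∈ ∅; g ≡ 0 at y ∈ {2, 5}; common: ∅.
  x = 1: f ≡ 0 at y ∈ {7, 10}; g ≡ 0 at y ∈ ∅; common: ∅.
  x = 2: f ≡ 0 at y ∈ {2, 4}; g ≡ 0 at y ∈ ∅; common: ∅.
  x = 3: f ≡ 0 at y ∈ {0, 6}; g ≡ 0 at y ∈ {3, 4}; common: ∅.
  x = 4: f ≡ 0 at y ∈ ∅; g ≡ 0 at y ∈ ∅; common: ∅.
  x = 5: f ≡ 0 at y ∈ ∅; g ≡ 0 at y ∈ {3, 4}; common: ∅.
  x = 6: f ≡ 0 at y ∈ ∅; g ≡ 0 at y ∈ ∅; common: ∅.
  x = 7: f ≡ 0 at y ∈ ∅; g ≡ 0 at y ∈ ∅; common: ∅.
  x = 8: f ≡ 0 at y ∈ {0, 6}; g ≡ 0 at y ∈ {2, 5}; common: ∅.
  x = 9: f ≡ 0 at y ∈ {2, 4}; g ≡ 0 at y ∈ {0, 7}; common: ∅.
  x = 10: f ≡ 0 at y ∈ {7, 10}; g ≡ 0 at y ∈ {0, 7}; common: {7}.
Collecting: common zeros = {(10, 7)}, so the count is 1.
Comparison with the Bézout bound: 1 ≤ 4 = deg(f)·deg(g), as expected for curves with no common component (the affine F_11-count falls short of the bound because intersections may lie at infinity, over extension fields, or carry multiplicity).


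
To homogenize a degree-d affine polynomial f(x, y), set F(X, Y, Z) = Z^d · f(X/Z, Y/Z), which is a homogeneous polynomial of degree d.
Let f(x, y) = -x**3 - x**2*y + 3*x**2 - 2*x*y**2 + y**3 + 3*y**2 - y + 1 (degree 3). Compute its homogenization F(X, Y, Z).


F(X, Y, Z) = -X**3 - X**2*Y + 3*X**2*Z - 2*X*Y**2 + Y**3 + 3*Y**2*Z - Y*Z**2 + Z**3

deg(f) = 3.
Substitute x = X/Z, y = Y/Z into f, then multiply by Z^3.
  monomial -1·x^3·y^0 ↦ -1·X^3·Y^0·Z^0.
  monomial -1·x^2·y^1 ↦ -1·X^2·Y^1·Z^0.
  monomial 3·x^2·y^0 ↦ 3·X^2·Y^0·Z^1.
  monomial -2·x^1·y^2 ↦ -2·X^1·Y^2·Z^0.
  monomial 1·x^0·y^3 ↦ 1·X^0·Y^3·Z^0.
  monomial 3·x^0·y^2 ↦ 3·X^0·Y^2·Z^1.
  monomial -1·x^0·y^1 ↦ -1·X^0·Y^1·Z^2.
  monomial 1·x^0·y^0 ↦ 1·X^0·Y^0·Z^3.
Collecting: F(X, Y, Z) = -X**3 - X**2*Y + 3*X**2*Z - 2*X*Y**2 + Y**3 + 3*Y**2*Z - Y*Z**2 + Z**3.


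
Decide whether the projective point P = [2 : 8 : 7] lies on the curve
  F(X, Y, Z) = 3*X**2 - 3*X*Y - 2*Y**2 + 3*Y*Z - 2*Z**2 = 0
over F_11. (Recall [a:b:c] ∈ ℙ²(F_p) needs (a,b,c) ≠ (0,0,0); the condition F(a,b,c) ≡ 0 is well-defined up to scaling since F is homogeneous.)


F(2,8,7) ≡ 5 (mod 11); P is NOT on the curve.

Evaluate F(2, 8, 7) term-by-term (mod 11).
  3*X**2 ↦ 3·4·1·1 = 12
  -3*X*Y ↦ -3·2·8·1 = -48
  -2*Y**2 ↦ -2·1·64·1 = -128
  3*Y*Z ↦ 3·1·8·7 = 168
  -2*Z**2 ↦ -2·1·1·49 = -98
Sum: F(2, 8, 7) = (12) + (-48) + (-128) + (168) + (-98) = -94.
Reducing mod 11: -94 ≡ 5 (mod 11).
Since F(a, b, c) ≡ 5 ≠ 0 (mod 11), P does NOT lie on the curve.


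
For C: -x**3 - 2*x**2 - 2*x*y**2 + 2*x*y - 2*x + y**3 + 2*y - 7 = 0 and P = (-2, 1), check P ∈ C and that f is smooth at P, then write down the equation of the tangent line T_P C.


Tangent line at P: -6*x + 9*y - 21 = 0.

Step 1: f(-2, 1) = 0, so P lies on C.
Step 2: partial derivatives
  f_x(x, y) = -3*x**2 - 4*x - 2*y**2 + 2*y - 2, f_y(x, y) = -4*x*y + 2*x + 3*y**2 + 2.
  f_x(P) = -6, f_y(P) = 9 (gradient nonzero, so P is smooth).
Step 3: tangent line at P: -6·(x − -2) + 9·(y − 1) = 0.
Expanding: -6*x + 9*y - 21 = 0.


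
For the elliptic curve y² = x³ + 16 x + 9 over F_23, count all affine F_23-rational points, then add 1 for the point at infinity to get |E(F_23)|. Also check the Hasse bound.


Affine points = {(0, 3), (0, 20), (1, 7), (1, 16), (2, 7), (2, 16), (7, 2), (7, 21), (9, 10), (9, 13), (15, 6), (15, 17), (20, 7), (20, 16)}; affine count = 14; |E(F_23)| = 15.

Discriminant check: Δ ∝ 4a³ + 27b² = 4·16³ + 27·9² = 4·4096 + 27·81 ≡ 10 (mod 23). Nonzero ⇒ E is nonsingular.
For each x ∈ F_23, compute rhs = x³ + 16·x + 9 mod 23, then count y ∈ F_23 with y² ≡ rhs.
  x = 0: rhs = 9, matching y values: 3, 20 (2 points).
  x = 1: rhs = 3, matching y values: 7, 16 (2 points).
  x = 2: rhs = 3, matching y values: 7, 16 (2 points).
  x = 3: rhs = 15, matching y values: none (0 points).
  x = 4: rhs = 22, matching y values: none (0 points).
  x = 5: rhs = 7, matching y values: none (0 points).
  x = 6: rhs = 22, matching y values: none (0 points).
  x = 7: rhs = 4, matching y values: 2, 21 (2 points).
  x = 8: rhs = 5, matching y values: none (0 points).
  x = 9: rhs = 8, matching y values: 10, 13 (2 points).
  x = 10: rhs = 19, matching y values: none (0 points).
  x = 11: rhs = 21, matching y values: none (0 points).
  x = 12: rhs = 20, matching y values: none (0 points).
  x = 13: rhs = 22, matching y values: none (0 points).
  x = 14: rhs = 10, matching y values: none (0 points).
  x = 15: rhs = 13, matching y values: 6, 17 (2 points).
  x = 16: rhs = 14, matching y values: none (0 points).
  x = 17: rhs = 19, matching y values: none (0 points).
  x = 18: rhs = 11, matching y values: none (0 points).
  x = 19: rhs = 19, matching y values: none (0 points).
  x = 20: rhs = 3, matching y values: 7, 16 (2 points).
  x = 21: rhs = 15, matching y values: none (0 points).
  x = 22: rhs = 15, matching y values: none (0 points).
Total affine count: 14.
Full point count |E(F_23)| = 14 + 1 = 15.
Hasse bound: |15 − (23+1)| = |-9| = 9 ≤ 2√23 ≈ 9.5917 ✓.


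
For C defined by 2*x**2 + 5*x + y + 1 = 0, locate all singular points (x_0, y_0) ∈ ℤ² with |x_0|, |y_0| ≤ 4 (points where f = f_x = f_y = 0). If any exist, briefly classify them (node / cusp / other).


No singular points in the scanned grid; C is smooth there.

Compute partial derivatives:
  f_x = 4*x + 5.
  f_y = 1.
f_y = 1 is a nonzero constant, so f_y never vanishes: no point (x, y) can satisfy f = f_x = f_y = 0. In particular no (x, y) ∈ {−4, ..., 4}² is singular; the curve is smooth.


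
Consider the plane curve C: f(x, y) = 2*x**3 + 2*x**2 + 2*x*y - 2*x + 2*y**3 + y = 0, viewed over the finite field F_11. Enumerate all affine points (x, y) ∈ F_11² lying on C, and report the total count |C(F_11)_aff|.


Affine F_11-points: {(0, 0), (0, 4), (0, 7), (3, 0), (4, 6), (5, 4), (7, 0), (7, 3), (7, 8), (8, 1), (9, 5)}; count = 11.

For each of the 121 pairs (x, y) ∈ F_11², evaluate f(x, y) mod 11. Record the zeros.
  x = 0: [0↦0, 1↦3, 2↦7, 3↦2, 4↦0, 5↦2, 6↦9, 7↦0, 8↦9, 9↦4, 10↦8]  zeros at y ∈ {0, 4, 7}
  x = 1: [0↦2, 1↦7, 2↦2, 3↦10, 4↦10, 5↦3, 6↦1, 7↦5, 8↦5, 9↦2, 10↦8]  zeros at y ∈ ∅
  x = 2: [0↦9, 1↦5, 2↦2, 3↦1, 4↦3, 5↦9, 6↦9, 7↦4, 8↦6, 9↦5, 10↦2]  zeros at y ∈ ∅
  x = 3: [0↦0, 1↦9, 2↦8, 3↦9, 4↦2, 5↦10, 6↦1, 7↦9, 8↦2, 9↦3, 10↦2]  zeros at y ∈ {0}
  x = 4: [0↦9, 1↦9, 2↦10, 3↦2, 4↦8, 5↦7, 6↦0, 7↦10, 8↦5, 9↦8, 10↦9]  zeros at y ∈ {6}
  x = 5: [0↦4, 1↦6, 2↦9, 3↦3, 4↦0, 5↦1, 6↦7, 7↦8, 8↦5, 9↦10, 10↦2]  zeros at y ∈ {4}
  x = 6: [0↦8, 1↦1, 2↦6, 3↦2, 4↦1, 5↦4, 6↦1, 7↦4, 8↦3, 9↦10, 10↦4]  zeros at y ∈ ∅
  x = 7: [0↦0, 1↦6, 2↦2, 3↦0, 4↦1, 5↦6, 6↦5, 7↦10, 8↦0, 9↦9, 10↦5]  zeros at y ∈ {0, 3, 8}
  x = 8: [0↦3, 1↦0, 2↦9, 3↦9, 4↦1, 5↦8, 6↦9, 7↦5, 8↦8, 9↦8, 10↦6]  zeros at y ∈ {1}
  x = 9: [0↦7, 1↦6, 2↦6, 3↦8, 4↦2, 5↦0, 6↦3, 7↦1, 8↦6, 9↦8, 10↦8]  zeros at y ∈ {5}
  x = 10: [0↦2, 1↦3, 2↦5, 3↦9, 4↦5, 5↦5, 6↦10, 7↦10, 8↦6, 9↦10, 10↦1]  zeros at y ∈ ∅
Collecting zeros: affine points = {(0, 0), (0, 4), (0, 7), (3, 0), (4, 6), (5, 4), (7, 0), (7, 3), (7, 8), (8, 1), (9, 5)}.
Total count |C(F_11)_aff| = 11.


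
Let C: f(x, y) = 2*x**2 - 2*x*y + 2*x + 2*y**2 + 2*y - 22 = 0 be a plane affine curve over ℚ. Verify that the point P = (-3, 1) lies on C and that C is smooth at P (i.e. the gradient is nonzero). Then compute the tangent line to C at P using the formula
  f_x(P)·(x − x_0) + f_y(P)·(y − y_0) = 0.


Tangent line at P: -12*x + 12*y - 48 = 0.

Step 1: f(-3, 1) = 0, so P lies on C.
Step 2: partial derivatives
  f_x(x, y) = 4*x - 2*y + 2, f_y(x, y) = -2*x + 4*y + 2.
  f_x(P) = -12, f_y(P) = 12 (gradient nonzero, so P is smooth).
Step 3: tangent line at P: -12·(x − -3) + 12·(y − 1) = 0.
Expanding: -12*x + 12*y - 48 = 0.


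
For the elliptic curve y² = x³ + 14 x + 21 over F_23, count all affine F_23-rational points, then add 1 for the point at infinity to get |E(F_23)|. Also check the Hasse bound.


Affine points = {(1, 6), (1, 17), (4, 7), (4, 16), (5, 3), (5, 20), (7, 5), (7, 18), (8, 1), (8, 22), (9, 5), (9, 18), (12, 10), (12, 13), (13, 10), (13, 13), (15, 8), (15, 15), (19, 4), (19, 19), (21, 10), (21, 13), (22, 11), (22, 12)}; affine count = 24; |E(F_23)| = 25.

Discriminant check: Δ ∝ 4a³ + 27b² = 4·14³ + 27·21² = 4·2744 + 27·441 ≡ 21 (mod 23). Nonzero ⇒ E is nonsingular.
For each x ∈ F_23, compute rhs = x³ + 14·x + 21 mod 23, then count y ∈ F_23 with y² ≡ rhs.
  x = 0: rhs = 21, matching y values: none (0 points).
  x = 1: rhs = 13, matching y values: 6, 17 (2 points).
  x = 2: rhs = 11, matching y values: none (0 points).
  x = 3: rhs = 21, matching y values: none (0 points).
  x = 4: rhs = 3, matching y values: 7, 16 (2 points).
  x = 5: rhs = 9, matching y values: 3, 20 (2 points).
  x = 6: rhs = 22, matching y values: none (0 points).
  x = 7: rhs = 2, matching y values: 5, 18 (2 points).
  x = 8: rhs = 1, matching y values: 1, 22 (2 points).
  x = 9: rhs = 2, matching y values: 5, 18 (2 points).
  x = 10: rhs = 11, matching y values: none (0 points).
  x = 11: rhs = 11, matching y values: none (0 points).
  x = 12: rhs = 8, matching y values: 10, 13 (2 points).
  x = 13: rhs = 8, matching y values: 10, 13 (2 points).
  x = 14: rhs = 17, matching y values: none (0 points).
  x = 15: rhs = 18, matching y values: 8, 15 (2 points).
  x = 16: rhs = 17, matching y values: none (0 points).
  x = 17: rhs = 20, matching y values: none (0 points).
  x = 18: rhs = 10, matching y values: none (0 points).
  x = 19: rhs = 16, matching y values: 4, 19 (2 points).
  x = 20: rhs = 21, matching y values: none (0 points).
  x = 21: rhs = 8, matching y values: 10, 13 (2 points).
  x = 22: rhs = 6, matching y values: 11, 12 (2 points).
Total affine count: 24.
Full point count |E(F_23)| = 24 + 1 = 25.
Hasse bound: |25 − (23+1)| = |1| = 1 ≤ 2√23 ≈ 9.5917 ✓.


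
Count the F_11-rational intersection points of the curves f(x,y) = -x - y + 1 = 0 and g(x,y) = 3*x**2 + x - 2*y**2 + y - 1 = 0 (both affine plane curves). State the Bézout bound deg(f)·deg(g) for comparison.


Common zeros: ∅; count = 0; Bézout bound = 2.

deg(f) = 1, deg(g) = 2, so Bézout bound = 2.
Scan x ∈ F_11. For each x, list the y ∈ F_11 with f(x, y) ≡ 0 and those with g(x, y) ≡ 0 (mod 11); the common zeros in that column are the intersection.
  x = 0: f ≡ 0 at y ∈ {1}; g ≡ 0 at y ∈ {8, 9}; common: ∅.
  x = 1: f ≡ 0 at y ∈ {0}; g ≡ 0 at y ∈ {7, 10}; common: ∅.
  x = 2: f ≡ 0 at y ∈ {10}; g ≡ 0 at y ∈ ∅; common: ∅.
  x = 3: f ≡ 0 at y ∈ {9}; g ≡ 0 at y ∈ ∅; common: ∅.
  x = 4: f ≡ 0 at y ∈ {8}; g ≡ 0 at y ∈ ∅; common: ∅.
  x = 5: f ≡ 0 at y ∈ {7}; g ≡ 0 at y ∈ ∅; common: ∅.
  x = 6: f ≡ 0 at y ∈ {6}; g ≡ 0 at y ∈ {7, 10}; common: ∅.
  x = 7: f ≡ 0 at y ∈ {5}; g ≡ 0 at y ∈ {8, 9}; common: ∅.
  x = 8: f ≡ 0 at y ∈ {4}; g ≡ 0 at y ∈ {1, 5}; common: ∅.
  x = 9: f ≡ 0 at y ∈ {3}; g ≡ 0 at y ∈ ∅; common: ∅.
  x = 10: f ≡ 0 at y ∈ {2}; g ≡ 0 at y ∈ {1, 5}; common: ∅.
Collecting: common zeros = ∅, so the count is 0.
Comparison with the Bézout bound: 0 ≤ 2 = deg(f)·deg(g), as expected for curves with no common component (the affine F_11-count falls short of the bound because intersections may lie at infinity, over extension fields, or carry multiplicity).


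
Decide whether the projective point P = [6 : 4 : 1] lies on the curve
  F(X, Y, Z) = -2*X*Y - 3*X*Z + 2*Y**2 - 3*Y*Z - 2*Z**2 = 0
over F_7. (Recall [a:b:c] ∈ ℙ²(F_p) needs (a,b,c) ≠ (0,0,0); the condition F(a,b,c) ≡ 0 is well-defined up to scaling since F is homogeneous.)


F(6,4,1) ≡ 1 (mod 7); P is NOT on the curve.

Evaluate F(6, 4, 1) term-by-term (mod 7).
  -2*X*Y ↦ -2·6·4·1 = -48
  -3*X*Z ↦ -3·6·1·1 = -18
  2*Y**2 ↦ 2·1·16·1 = 32
  -3*Y*Z ↦ -3·1·4·1 = -12
  -2*Z**2 ↦ -2·1·1·1 = -2
Sum: F(6, 4, 1) = (-48) + (-18) + (32) + (-12) + (-2) = -48.
Reducing mod 7: -48 ≡ 1 (mod 7).
Since F(a, b, c) ≡ 1 ≠ 0 (mod 7), P does NOT lie on the curve.


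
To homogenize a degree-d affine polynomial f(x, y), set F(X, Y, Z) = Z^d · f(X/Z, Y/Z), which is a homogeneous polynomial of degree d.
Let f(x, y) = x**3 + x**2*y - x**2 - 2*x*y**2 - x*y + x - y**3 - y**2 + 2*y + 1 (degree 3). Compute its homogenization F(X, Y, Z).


F(X, Y, Z) = X**3 + X**2*Y - X**2*Z - 2*X*Y**2 - X*Y*Z + X*Z**2 - Y**3 - Y**2*Z + 2*Y*Z**2 + Z**3

deg(f) = 3.
Substitute x = X/Z, y = Y/Z into f, then multiply by Z^3.
  monomial 1·x^3·y^0 ↦ 1·X^3·Y^0·Z^0.
  monomial 1·x^2·y^1 ↦ 1·X^2·Y^1·Z^0.
  monomial -1·x^2·y^0 ↦ -1·X^2·Y^0·Z^1.
  monomial -2·x^1·y^2 ↦ -2·X^1·Y^2·Z^0.
  monomial -1·x^1·y^1 ↦ -1·X^1·Y^1·Z^1.
  monomial 1·x^1·y^0 ↦ 1·X^1·Y^0·Z^2.
  monomial -1·x^0·y^3 ↦ -1·X^0·Y^3·Z^0.
  monomial -1·x^0·y^2 ↦ -1·X^0·Y^2·Z^1.
  monomial 2·x^0·y^1 ↦ 2·X^0·Y^1·Z^2.
  monomial 1·x^0·y^0 ↦ 1·X^0·Y^0·Z^3.
Collecting: F(X, Y, Z) = X**3 + X**2*Y - X**2*Z - 2*X*Y**2 - X*Y*Z + X*Z**2 - Y**3 - Y**2*Z + 2*Y*Z**2 + Z**3.


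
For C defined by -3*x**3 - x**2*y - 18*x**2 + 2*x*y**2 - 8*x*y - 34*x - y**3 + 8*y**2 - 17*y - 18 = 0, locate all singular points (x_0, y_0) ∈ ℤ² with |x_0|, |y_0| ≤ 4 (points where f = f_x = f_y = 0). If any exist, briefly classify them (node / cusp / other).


Singular points: {(-2, 1)}; classification: node.

Compute partial derivatives:
  f_x = -9*x**2 - 2*x*y - 36*x + 2*y**2 - 8*y - 34.
  f_y = -x**2 + 4*x*y - 8*x - 3*y**2 + 16*y - 17.
Scan x_0 ∈ {−4, ..., 4}. For each x_0, f_y(x_0, y) is a polynomial in y; find its integer roots y ∈ {−4, ..., 4}, then test f_x and f at those candidates.
  x = -4: f_y(-4, y) = -3*y**2 - 1; no integer root y with |y| ≤ 4.
  x = -3: f_y(-3, y) = -3*y**2 + 4*y - 2; no integer root y with |y| ≤ 4.
  x = -2: f_y(-2, y) = -3*y**2 + 8*y - 5; vanishes at y ∈ {1}. (-2, 1): f_x = 0, f = 0 — SINGULAR.
  x = -1: f_y(-1, y) = -3*y**2 + 12*y - 10; no integer root y with |y| ≤ 4.
  x = 0: f_y(0, y) = -3*y**2 + 16*y - 17; no integer root y with |y| ≤ 4.
  x = 1: f_y(1, y) = -3*y**2 + 20*y - 26; no integer root y with |y| ≤ 4.
  x = 2: f_y(2, y) = -3*y**2 + 24*y - 37; no integer root y with |y| ≤ 4.
  x = 3: f_y(3, y) = -3*y**2 + 28*y - 50; no integer root y with |y| ≤ 4.
  x = 4: f_y(4, y) = -3*y**2 + 32*y - 65; no integer root y with |y| ≤ 4.
Only singular point on the grid: (-2, 1).
Classify: substitute x = -2 + u, y = 1 + v and expand: f = -3*u**3 - u**2*v - u**2 + 2*u*v**2 - v**3 + v**2.
No constant or linear terms (consistent with a singular point). Quadratic part: -u**2 + v**2. Cubic part: -3*u**3 - u**2*v + 2*u*v**2 - v**3.
The quadratic part v**2 - u**2 = (v − u)(v + u) splits into two distinct linear factors, so there are two distinct tangent lines y − 1 = ±(x − -2) — this is a node (ordinary double point).
Classification: node.


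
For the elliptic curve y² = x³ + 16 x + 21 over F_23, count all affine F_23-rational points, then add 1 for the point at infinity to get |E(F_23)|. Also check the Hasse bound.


Affine points = {(3, 2), (3, 21), (7, 4), (7, 19), (10, 10), (10, 13), (12, 3), (12, 20), (15, 5), (15, 18), (16, 7), (16, 16), (17, 10), (17, 13), (18, 0), (19, 10), (19, 13), (21, 2), (21, 21), (22, 2), (22, 21)}; affine count = 21; |E(F_23)| = 22.

Discriminant check: Δ ∝ 4a³ + 27b² = 4·16³ + 27·21² = 4·4096 + 27·441 ≡ 1 (mod 23). Nonzero ⇒ E is nonsingular.
For each x ∈ F_23, compute rhs = x³ + 16·x + 21 mod 23, then count y ∈ F_23 with y² ≡ rhs.
  x = 0: rhs = 21, matching y values: none (0 points).
  x = 1: rhs = 15, matching y values: none (0 points).
  x = 2: rhs = 15, matching y values: none (0 points).
  x = 3: rhs = 4, matching y values: 2, 21 (2 points).
  x = 4: rhs = 11, matching y values: none (0 points).
  x = 5: rhs = 19, matching y values: none (0 points).
  x = 6: rhs = 11, matching y values: none (0 points).
  x = 7: rhs = 16, matching y values: 4, 19 (2 points).
  x = 8: rhs = 17, matching y values: none (0 points).
  x = 9: rhs = 20, matching y values: none (0 points).
  x = 10: rhs = 8, matching y values: 10, 13 (2 points).
  x = 11: rhs = 10, matching y values: none (0 points).
  x = 12: rhs = 9, matching y values: 3, 20 (2 points).
  x = 13: rhs = 11, matching y values: none (0 points).
  x = 14: rhs = 22, matching y values: none (0 points).
  x = 15: rhs = 2, matching y values: 5, 18 (2 points).
  x = 16: rhs = 3, matching y values: 7, 16 (2 points).
  x = 17: rhs = 8, matching y values: 10, 13 (2 points).
  x = 18: rhs = 0, matching y values: 0 (1 points).
  x = 19: rhs = 8, matching y values: 10, 13 (2 points).
  x = 20: rhs = 15, matching y values: none (0 points).
  x = 21: rhs = 4, matching y values: 2, 21 (2 points).
  x = 22: rhs = 4, matching y values: 2, 21 (2 points).
Total affine count: 21.
Full point count |E(F_23)| = 21 + 1 = 22.
Hasse bound: |22 − (23+1)| = |-2| = 2 ≤ 2√23 ≈ 9.5917 ✓.


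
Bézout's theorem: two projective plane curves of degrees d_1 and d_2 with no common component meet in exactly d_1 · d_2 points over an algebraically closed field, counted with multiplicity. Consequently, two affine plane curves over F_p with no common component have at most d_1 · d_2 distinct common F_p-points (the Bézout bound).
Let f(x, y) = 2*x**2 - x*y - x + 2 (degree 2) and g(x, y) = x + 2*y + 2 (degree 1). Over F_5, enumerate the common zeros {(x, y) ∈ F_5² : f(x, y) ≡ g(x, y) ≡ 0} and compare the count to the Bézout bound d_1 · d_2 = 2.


Common zeros: ∅; count = 0; Bézout bound = 2.

deg(f) = 2, deg(g) = 1, so Bézout bound = 2.
Scan x ∈ F_5. For each x, list the y ∈ F_5 with f(x, y) ≡ 0 and those with g(x, y) ≡ 0 (mod 5); the common zeros in that column are the intersection.
  x = 0: f ≡ 0 at y ∈ ∅; g ≡ 0 at y ∈ {4}; common: ∅.
  x = 1: f ≡ 0 at y ∈ {3}; g ≡ 0 at y ∈ {1}; common: ∅.
  x = 2: f ≡ 0 at y ∈ {4}; g ≡ 0 at y ∈ {3}; common: ∅.
  x = 3: f ≡ 0 at y ∈ {4}; g ≡ 0 at y ∈ {0}; common: ∅.
  x = 4: f ≡ 0 at y ∈ {0}; g ≡ 0 at y ∈ {2}; common: ∅.
Collecting: common zeros = ∅, so the count is 0.
Comparison with the Bézout bound: 0 ≤ 2 = deg(f)·deg(g), as expected for curves with no common component (the affine F_5-count falls short of the bound because intersections may lie at infinity, over extension fields, or carry multiplicity).
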